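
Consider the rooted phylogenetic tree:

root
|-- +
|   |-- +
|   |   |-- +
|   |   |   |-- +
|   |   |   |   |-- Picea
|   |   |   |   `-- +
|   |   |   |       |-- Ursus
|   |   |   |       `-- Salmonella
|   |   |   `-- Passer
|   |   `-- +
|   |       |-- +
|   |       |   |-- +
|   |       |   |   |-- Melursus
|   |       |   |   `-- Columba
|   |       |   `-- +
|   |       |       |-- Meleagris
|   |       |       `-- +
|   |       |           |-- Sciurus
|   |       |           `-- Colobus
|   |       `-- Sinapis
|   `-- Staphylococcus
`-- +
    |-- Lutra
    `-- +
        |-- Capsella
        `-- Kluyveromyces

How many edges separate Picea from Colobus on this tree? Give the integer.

8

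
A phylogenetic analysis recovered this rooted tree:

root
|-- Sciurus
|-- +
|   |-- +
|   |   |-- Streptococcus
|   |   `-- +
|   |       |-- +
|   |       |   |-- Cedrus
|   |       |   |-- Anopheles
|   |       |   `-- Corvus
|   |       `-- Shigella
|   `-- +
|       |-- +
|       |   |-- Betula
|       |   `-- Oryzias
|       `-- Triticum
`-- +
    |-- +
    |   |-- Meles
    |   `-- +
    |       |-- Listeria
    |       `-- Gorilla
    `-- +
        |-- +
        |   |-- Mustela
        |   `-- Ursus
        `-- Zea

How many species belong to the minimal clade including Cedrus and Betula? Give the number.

8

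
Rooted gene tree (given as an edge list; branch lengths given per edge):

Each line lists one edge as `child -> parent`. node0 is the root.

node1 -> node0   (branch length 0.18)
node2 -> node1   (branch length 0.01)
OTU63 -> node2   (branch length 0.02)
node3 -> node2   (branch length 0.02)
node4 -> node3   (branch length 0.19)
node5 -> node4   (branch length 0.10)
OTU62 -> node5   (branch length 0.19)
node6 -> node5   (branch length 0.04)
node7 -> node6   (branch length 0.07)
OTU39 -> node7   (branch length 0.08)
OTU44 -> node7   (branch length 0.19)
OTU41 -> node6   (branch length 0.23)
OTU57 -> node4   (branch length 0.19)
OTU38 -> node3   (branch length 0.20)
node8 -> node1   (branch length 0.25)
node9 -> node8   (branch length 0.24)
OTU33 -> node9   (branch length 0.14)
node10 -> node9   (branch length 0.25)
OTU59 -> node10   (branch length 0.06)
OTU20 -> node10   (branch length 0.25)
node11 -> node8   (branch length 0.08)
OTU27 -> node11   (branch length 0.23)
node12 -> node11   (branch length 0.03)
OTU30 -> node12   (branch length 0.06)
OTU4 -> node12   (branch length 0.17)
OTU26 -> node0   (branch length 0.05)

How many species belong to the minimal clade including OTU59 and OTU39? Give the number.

13

The MRCA of OTU59 and OTU39 is the node subtending ((OTU63,(((OTU62,((OTU39,OTU44),OTU41)),OTU57),OTU38)),((OTU33,(OTU59,OTU20)),(OTU27,(OTU30,OTU4)))).
That clade contains 13 terminal taxa: OTU20, OTU27, OTU30, OTU33, OTU38, OTU39, OTU4, OTU41, OTU44, OTU57, OTU59, OTU62, OTU63.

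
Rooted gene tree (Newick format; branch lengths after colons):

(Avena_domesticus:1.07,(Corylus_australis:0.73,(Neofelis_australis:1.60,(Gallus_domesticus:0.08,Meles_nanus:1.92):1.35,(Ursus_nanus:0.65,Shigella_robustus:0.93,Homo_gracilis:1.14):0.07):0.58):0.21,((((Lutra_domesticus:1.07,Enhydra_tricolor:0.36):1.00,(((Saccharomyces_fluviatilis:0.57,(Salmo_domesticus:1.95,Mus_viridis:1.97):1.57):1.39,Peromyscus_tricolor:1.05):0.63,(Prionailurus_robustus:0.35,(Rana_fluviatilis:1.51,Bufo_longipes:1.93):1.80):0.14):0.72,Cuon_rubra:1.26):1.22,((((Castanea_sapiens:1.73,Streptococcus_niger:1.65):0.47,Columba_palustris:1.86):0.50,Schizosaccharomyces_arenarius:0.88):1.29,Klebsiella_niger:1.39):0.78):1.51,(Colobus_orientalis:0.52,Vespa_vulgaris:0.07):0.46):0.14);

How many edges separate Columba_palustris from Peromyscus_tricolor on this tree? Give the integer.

The MRCA of Columba_palustris and Peromyscus_tricolor is the node subtending (((Lutra_domesticus,Enhydra_tricolor),(((Saccharomyces_fluviatilis,(Salmo_domesticus,Mus_viridis)),Peromyscus_tricolor),(Prionailurus_robustus,(Rana_fluviatilis,Bufo_longipes))),Cuon_rubra),((((Castanea_sapiens,Streptococcus_niger),Columba_palustris),Schizosaccharomyces_arenarius),Klebsiella_niger)).
From Columba_palustris up to that node: 4 branches. From Peromyscus_tricolor up to the same node: 4 branches. Total: 4 + 4 = 8.

8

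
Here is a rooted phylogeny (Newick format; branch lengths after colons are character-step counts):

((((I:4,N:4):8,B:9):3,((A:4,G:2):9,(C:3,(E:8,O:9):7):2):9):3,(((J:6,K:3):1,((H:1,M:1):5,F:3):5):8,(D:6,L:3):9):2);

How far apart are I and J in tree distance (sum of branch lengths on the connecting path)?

35

The path runs I → … → MRCA → … → J; the MRCA is the root of the tree.
Branch lengths along that path: 4 + 8 + 3 + 3 + 2 + 8 + 1 + 6 = 35.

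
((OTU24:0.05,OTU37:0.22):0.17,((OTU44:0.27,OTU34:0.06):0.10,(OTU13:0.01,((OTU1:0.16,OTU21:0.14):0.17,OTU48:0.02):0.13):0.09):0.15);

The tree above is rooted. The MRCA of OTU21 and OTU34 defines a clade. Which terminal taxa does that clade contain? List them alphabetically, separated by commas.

Tracing OTU21: it sits inside (OTU1,OTU21).
Tracing OTU34: it sits inside (OTU44,OTU34).
The smallest clade enclosing both is ((OTU44,OTU34),(OTU13,((OTU1,OTU21),OTU48))); the answer is its 6 terminal taxa in alphabetical order.

OTU1, OTU13, OTU21, OTU34, OTU44, OTU48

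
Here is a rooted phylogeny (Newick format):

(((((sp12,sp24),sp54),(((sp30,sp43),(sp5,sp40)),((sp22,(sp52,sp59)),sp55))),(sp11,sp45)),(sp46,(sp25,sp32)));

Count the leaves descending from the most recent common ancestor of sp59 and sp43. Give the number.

The MRCA of sp59 and sp43 is the node subtending (((sp30,sp43),(sp5,sp40)),((sp22,(sp52,sp59)),sp55)).
That clade contains 8 terminal taxa: sp22, sp30, sp40, sp43, sp5, sp52, sp55, sp59.

8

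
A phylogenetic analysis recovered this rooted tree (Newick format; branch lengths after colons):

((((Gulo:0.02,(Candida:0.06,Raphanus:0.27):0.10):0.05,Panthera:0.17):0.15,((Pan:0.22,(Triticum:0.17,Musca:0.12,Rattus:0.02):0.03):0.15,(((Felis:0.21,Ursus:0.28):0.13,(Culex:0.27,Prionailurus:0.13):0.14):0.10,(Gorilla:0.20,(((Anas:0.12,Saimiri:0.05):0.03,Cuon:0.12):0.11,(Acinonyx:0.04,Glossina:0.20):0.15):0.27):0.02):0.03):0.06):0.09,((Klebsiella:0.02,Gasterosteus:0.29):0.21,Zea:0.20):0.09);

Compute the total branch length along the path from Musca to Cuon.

0.85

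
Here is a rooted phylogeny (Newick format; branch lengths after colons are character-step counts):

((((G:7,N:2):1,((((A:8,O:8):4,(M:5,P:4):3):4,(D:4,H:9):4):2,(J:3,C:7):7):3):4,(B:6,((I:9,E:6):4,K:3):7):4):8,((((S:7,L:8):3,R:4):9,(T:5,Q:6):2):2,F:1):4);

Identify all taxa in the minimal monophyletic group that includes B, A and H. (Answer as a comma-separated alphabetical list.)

Tracing B: it sits inside (B,((I,E),K)).
Tracing A: it sits inside (A,O).
Tracing H: it sits inside (D,H).
The smallest clade enclosing all 3 is (((G,N),((((A,O),(M,P)),(D,H)),(J,C))),(B,((I,E),K))); the answer is its 14 terminal taxa in alphabetical order.

A, B, C, D, E, G, H, I, J, K, M, N, O, P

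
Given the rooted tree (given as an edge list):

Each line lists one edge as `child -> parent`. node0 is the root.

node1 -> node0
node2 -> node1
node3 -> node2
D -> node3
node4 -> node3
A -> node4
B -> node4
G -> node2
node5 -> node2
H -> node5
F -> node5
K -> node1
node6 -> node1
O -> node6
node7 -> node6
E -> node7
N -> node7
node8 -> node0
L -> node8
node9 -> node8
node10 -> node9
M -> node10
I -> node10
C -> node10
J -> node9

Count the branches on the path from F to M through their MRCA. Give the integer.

The MRCA of F and M is the root of the tree.
From F up to that node: 4 branches. From M up to the same node: 4 branches. Total: 4 + 4 = 8.

8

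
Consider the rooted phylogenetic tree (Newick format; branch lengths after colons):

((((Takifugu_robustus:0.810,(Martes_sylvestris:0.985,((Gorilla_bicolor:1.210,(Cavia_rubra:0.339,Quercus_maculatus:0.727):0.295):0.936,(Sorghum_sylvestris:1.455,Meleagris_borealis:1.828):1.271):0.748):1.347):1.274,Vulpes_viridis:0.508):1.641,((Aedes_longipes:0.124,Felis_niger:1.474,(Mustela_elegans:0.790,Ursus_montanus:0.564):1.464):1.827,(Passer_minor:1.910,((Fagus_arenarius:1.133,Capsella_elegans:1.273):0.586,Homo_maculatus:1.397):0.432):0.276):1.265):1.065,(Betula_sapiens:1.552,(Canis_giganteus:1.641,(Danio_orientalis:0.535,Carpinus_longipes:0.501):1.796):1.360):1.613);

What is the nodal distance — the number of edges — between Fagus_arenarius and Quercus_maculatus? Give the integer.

12

The MRCA of Fagus_arenarius and Quercus_maculatus is the node subtending (((Takifugu_robustus,(Martes_sylvestris,((Gorilla_bicolor,(Cavia_rubra,Quercus_maculatus)),(Sorghum_sylvestris,Meleagris_borealis)))),Vulpes_viridis),((Aedes_longipes,Felis_niger,(Mustela_elegans,Ursus_montanus)),(Passer_minor,((Fagus_arenarius,Capsella_elegans),Homo_maculatus)))).
From Fagus_arenarius up to that node: 5 branches. From Quercus_maculatus up to the same node: 7 branches. Total: 5 + 7 = 12.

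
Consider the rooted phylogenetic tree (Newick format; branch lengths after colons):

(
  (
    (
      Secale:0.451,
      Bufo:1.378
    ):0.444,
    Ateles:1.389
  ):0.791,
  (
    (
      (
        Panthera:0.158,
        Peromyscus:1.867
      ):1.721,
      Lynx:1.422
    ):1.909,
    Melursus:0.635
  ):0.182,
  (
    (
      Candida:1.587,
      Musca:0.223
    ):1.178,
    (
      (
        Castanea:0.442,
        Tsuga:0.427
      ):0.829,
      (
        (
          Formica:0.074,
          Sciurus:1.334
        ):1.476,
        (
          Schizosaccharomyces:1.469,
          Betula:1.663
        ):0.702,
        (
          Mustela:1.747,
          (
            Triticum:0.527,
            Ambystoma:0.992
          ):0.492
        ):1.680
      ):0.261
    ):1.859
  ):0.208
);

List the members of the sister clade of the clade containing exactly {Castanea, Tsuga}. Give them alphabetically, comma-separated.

The clade containing exactly {Castanea, Tsuga} attaches to the tree at the node subtending ((Castanea,Tsuga),((Formica,Sciurus),(Schizosaccharomyces,Betula),(Mustela,(Triticum,Ambystoma)))).
The other lineage descending from that same node — the sister group — is ((Formica,Sciurus),(Schizosaccharomyces,Betula),(Mustela,(Triticum,Ambystoma))); its 7 tips in alphabetical order are the answer.

Ambystoma, Betula, Formica, Mustela, Schizosaccharomyces, Sciurus, Triticum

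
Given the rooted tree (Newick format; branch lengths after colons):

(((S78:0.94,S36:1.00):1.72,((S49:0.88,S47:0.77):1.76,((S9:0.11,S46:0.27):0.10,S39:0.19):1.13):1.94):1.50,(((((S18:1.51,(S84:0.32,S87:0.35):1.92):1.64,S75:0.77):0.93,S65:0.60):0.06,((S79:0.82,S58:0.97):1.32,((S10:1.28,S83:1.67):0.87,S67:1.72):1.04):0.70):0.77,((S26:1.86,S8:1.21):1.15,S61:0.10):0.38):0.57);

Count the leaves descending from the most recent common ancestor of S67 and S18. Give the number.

10

The MRCA of S67 and S18 is the node subtending ((((S18,(S84,S87)),S75),S65),((S79,S58),((S10,S83),S67))).
That clade contains 10 terminal taxa: S10, S18, S58, S65, S67, S75, S79, S83, S84, S87.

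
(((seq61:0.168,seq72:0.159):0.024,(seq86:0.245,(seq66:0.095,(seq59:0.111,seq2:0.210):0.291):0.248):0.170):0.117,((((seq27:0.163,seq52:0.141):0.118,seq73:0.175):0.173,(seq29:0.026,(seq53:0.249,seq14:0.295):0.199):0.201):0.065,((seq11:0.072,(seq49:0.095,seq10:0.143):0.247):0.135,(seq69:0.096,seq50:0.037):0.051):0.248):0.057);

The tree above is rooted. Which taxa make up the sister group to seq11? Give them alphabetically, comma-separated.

seq10, seq49

seq11 attaches to the tree at the node subtending (seq11,(seq49,seq10)).
The other lineage descending from that same node — the sister group — is (seq49,seq10); its 2 tips in alphabetical order are the answer.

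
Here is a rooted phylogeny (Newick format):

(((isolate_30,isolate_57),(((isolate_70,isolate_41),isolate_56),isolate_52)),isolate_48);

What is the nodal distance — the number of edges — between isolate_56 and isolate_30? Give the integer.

5

The MRCA of isolate_56 and isolate_30 is the node subtending ((isolate_30,isolate_57),(((isolate_70,isolate_41),isolate_56),isolate_52)).
From isolate_56 up to that node: 3 branches. From isolate_30 up to the same node: 2 branches. Total: 3 + 2 = 5.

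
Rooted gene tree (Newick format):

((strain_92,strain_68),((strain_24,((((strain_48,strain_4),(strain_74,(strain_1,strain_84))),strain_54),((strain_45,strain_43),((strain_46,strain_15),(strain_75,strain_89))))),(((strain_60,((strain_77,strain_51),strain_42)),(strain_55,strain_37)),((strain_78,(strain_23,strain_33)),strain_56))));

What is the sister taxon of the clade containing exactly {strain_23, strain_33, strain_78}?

The clade containing exactly {strain_23, strain_33, strain_78} attaches to the tree at the node subtending ((strain_78,(strain_23,strain_33)),strain_56).
The other lineage descending from that same node — the sister group — is the single tip strain_56.

strain_56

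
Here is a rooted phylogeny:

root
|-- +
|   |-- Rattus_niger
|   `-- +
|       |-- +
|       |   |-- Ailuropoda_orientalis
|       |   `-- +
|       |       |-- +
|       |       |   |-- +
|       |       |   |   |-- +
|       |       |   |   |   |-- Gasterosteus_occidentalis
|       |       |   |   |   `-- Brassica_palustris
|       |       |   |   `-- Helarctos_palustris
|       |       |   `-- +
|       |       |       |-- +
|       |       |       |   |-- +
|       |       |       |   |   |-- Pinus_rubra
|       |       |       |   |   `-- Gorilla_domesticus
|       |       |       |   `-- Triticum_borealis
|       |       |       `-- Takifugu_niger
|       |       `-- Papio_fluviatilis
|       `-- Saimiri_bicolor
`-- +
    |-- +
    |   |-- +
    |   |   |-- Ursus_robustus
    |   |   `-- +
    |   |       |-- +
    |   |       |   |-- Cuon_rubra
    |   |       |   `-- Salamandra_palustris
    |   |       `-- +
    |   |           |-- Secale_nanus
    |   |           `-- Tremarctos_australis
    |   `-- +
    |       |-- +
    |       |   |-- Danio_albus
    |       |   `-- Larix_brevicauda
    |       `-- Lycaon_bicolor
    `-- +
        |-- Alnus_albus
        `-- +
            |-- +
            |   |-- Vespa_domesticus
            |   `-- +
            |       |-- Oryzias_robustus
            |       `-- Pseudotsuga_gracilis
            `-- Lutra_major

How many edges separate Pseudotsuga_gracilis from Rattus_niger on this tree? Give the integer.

8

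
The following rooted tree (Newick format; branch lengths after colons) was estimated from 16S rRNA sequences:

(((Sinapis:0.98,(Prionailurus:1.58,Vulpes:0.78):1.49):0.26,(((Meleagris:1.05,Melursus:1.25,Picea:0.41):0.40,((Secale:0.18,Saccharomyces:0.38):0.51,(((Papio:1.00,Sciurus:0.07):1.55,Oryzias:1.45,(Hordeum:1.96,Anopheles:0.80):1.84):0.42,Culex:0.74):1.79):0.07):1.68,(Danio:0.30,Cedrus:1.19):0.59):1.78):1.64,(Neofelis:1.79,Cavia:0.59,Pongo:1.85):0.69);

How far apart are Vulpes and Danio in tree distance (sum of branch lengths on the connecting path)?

The path runs Vulpes → … → MRCA → … → Danio; the MRCA is the node subtending ((Sinapis,(Prionailurus,Vulpes)),(((Meleagris,Melursus,Picea),((Secale,Saccharomyces),(((Papio,Sciurus),Oryzias,(Hordeum,Anopheles)),Culex))),(Danio,Cedrus))).
Branch lengths along that path: 0.78 + 1.49 + 0.26 + 1.78 + 0.59 + 0.30 = 5.20.

5.20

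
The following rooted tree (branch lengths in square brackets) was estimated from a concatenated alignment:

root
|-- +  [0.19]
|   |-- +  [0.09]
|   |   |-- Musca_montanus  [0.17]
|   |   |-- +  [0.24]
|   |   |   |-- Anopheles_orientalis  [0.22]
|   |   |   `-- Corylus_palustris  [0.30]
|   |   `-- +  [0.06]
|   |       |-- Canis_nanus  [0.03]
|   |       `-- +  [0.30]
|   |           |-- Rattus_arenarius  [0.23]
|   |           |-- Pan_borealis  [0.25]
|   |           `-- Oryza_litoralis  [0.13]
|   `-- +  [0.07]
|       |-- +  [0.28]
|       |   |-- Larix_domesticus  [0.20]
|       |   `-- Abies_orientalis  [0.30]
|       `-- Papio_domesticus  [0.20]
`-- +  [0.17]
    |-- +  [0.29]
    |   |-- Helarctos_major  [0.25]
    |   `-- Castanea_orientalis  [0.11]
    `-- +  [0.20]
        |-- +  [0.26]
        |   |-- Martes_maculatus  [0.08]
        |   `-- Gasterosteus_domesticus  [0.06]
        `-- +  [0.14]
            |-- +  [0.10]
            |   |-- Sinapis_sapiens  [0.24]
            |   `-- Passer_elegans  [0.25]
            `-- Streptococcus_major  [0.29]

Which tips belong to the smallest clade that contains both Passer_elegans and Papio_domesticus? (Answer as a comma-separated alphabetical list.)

Abies_orientalis, Anopheles_orientalis, Canis_nanus, Castanea_orientalis, Corylus_palustris, Gasterosteus_domesticus, Helarctos_major, Larix_domesticus, Martes_maculatus, Musca_montanus, Oryza_litoralis, Pan_borealis, Papio_domesticus, Passer_elegans, Rattus_arenarius, Sinapis_sapiens, Streptococcus_major

Tracing Passer_elegans: it sits inside (Sinapis_sapiens,Passer_elegans).
Tracing Papio_domesticus: it sits inside ((Larix_domesticus,Abies_orientalis),Papio_domesticus).
The smallest clade enclosing both is the whole tree (their MRCA is the root), so the answer is all 17 tips in alphabetical order.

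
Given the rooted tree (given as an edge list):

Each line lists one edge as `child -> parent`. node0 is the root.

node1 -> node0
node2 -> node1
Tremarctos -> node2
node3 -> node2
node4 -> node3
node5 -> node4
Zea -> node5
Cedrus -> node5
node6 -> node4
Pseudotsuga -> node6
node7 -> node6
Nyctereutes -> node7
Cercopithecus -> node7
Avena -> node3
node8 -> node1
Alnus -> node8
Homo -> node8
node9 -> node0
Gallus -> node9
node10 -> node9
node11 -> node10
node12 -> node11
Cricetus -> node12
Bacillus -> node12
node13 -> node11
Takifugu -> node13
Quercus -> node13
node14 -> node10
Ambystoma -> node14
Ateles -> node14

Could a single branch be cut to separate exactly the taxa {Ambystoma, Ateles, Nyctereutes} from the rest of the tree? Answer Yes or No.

The MRCA of the listed taxa is the root, so the smallest clade containing them is the whole tree.
That clade also contains Alnus, Avena, Bacillus, Cedrus, Cercopithecus, Cricetus, Gallus, Homo, Pseudotsuga, Quercus, Takifugu, Tremarctos, Zea, which are not in the proposed group, so the group is not monophyletic.

No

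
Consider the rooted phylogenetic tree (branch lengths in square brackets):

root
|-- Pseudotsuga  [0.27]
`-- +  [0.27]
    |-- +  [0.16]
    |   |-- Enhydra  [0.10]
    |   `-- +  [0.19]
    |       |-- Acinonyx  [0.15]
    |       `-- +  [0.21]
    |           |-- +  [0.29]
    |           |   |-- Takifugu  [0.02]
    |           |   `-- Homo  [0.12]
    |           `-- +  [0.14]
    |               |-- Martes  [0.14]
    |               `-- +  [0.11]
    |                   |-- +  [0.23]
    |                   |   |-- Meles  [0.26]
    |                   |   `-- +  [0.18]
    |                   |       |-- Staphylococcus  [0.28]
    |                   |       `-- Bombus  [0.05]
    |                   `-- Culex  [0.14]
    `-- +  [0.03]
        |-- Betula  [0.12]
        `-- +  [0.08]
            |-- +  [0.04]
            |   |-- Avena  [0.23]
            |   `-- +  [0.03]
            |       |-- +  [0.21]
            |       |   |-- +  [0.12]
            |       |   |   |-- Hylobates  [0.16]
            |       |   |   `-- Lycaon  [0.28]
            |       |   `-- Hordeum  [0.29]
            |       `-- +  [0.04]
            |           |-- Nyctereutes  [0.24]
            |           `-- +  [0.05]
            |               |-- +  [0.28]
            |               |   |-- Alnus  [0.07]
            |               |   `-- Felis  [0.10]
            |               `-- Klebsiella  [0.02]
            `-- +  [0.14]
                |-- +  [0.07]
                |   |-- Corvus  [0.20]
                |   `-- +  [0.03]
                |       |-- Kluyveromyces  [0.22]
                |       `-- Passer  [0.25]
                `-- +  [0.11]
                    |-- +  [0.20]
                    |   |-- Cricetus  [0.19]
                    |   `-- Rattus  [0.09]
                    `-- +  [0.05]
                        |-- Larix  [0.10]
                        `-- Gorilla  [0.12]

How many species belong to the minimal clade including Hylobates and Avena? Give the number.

The MRCA of Hylobates and Avena is the node subtending (Avena,(((Hylobates,Lycaon),Hordeum),(Nyctereutes,((Alnus,Felis),Klebsiella)))).
That clade contains 8 terminal taxa: Alnus, Avena, Felis, Hordeum, Hylobates, Klebsiella, Lycaon, Nyctereutes.

8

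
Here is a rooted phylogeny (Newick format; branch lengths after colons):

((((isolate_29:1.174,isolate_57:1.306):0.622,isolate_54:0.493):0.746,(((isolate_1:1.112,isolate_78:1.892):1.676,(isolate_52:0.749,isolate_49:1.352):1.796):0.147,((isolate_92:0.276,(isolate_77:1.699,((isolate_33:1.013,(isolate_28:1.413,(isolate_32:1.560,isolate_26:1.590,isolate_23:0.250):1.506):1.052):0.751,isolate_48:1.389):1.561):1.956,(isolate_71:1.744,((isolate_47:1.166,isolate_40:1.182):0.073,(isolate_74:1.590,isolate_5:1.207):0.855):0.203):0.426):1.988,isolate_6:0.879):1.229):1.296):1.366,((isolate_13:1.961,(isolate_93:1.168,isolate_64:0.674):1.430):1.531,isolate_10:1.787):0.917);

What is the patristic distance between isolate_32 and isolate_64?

18.817

The path runs isolate_32 → … → MRCA → … → isolate_64; the MRCA is the root of the tree.
Branch lengths along that path: 1.560 + 1.506 + 1.052 + 0.751 + 1.561 + 1.956 + 1.988 + 1.229 + 1.296 + 1.366 + 0.917 + 1.531 + 1.430 + 0.674 = 18.817.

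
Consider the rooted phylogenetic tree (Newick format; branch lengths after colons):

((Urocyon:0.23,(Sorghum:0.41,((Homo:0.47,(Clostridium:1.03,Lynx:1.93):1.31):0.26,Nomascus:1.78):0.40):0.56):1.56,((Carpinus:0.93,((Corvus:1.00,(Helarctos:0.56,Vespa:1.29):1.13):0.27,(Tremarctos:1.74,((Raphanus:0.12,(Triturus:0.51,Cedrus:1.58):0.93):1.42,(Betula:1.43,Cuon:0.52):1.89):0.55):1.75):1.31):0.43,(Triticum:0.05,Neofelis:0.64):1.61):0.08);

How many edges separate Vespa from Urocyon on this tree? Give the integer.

8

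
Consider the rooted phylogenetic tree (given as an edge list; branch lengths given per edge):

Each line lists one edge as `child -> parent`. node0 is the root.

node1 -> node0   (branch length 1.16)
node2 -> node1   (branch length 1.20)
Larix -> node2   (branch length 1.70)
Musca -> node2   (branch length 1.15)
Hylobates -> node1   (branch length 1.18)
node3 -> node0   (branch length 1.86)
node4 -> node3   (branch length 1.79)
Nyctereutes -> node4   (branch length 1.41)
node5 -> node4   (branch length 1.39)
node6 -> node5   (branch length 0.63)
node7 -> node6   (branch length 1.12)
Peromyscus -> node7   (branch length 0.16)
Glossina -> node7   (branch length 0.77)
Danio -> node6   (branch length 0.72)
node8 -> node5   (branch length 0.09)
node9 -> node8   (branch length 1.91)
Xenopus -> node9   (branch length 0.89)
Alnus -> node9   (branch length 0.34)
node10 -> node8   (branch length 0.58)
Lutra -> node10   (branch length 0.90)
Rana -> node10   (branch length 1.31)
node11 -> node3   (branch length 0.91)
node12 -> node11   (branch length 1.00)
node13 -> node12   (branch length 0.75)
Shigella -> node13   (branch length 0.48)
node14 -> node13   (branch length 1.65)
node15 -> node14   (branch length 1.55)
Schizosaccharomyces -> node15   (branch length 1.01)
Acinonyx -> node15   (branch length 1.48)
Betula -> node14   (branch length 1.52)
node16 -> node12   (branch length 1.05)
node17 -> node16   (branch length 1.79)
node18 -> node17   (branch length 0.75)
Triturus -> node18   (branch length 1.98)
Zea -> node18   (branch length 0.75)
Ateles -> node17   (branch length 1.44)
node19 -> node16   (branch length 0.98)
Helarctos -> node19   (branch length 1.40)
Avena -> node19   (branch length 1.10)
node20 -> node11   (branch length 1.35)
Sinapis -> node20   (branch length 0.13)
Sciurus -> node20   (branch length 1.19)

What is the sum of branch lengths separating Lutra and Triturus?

12.23

The path runs Lutra → … → MRCA → … → Triturus; the MRCA is the node subtending ((Nyctereutes,(((Peromyscus,Glossina),Danio),((Xenopus,Alnus),(Lutra,Rana)))),(((Shigella,((Schizosaccharomyces,Acinonyx),Betula)),(((Triturus,Zea),Ateles),(Helarctos,Avena))),(Sinapis,Sciurus))).
Branch lengths along that path: 0.90 + 0.58 + 0.09 + 1.39 + 1.79 + 0.91 + 1.00 + 1.05 + 1.79 + 0.75 + 1.98 = 12.23.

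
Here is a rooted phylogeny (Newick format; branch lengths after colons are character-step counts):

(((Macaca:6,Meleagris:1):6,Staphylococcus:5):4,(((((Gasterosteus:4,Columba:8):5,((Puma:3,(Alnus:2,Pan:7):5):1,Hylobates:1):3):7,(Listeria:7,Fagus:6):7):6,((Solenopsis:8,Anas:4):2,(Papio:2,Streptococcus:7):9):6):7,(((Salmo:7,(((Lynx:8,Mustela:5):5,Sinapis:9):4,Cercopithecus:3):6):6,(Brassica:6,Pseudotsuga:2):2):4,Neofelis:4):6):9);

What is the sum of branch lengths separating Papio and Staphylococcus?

The path runs Papio → … → MRCA → … → Staphylococcus; the MRCA is the root of the tree.
Branch lengths along that path: 2 + 9 + 6 + 7 + 9 + 4 + 5 = 42.

42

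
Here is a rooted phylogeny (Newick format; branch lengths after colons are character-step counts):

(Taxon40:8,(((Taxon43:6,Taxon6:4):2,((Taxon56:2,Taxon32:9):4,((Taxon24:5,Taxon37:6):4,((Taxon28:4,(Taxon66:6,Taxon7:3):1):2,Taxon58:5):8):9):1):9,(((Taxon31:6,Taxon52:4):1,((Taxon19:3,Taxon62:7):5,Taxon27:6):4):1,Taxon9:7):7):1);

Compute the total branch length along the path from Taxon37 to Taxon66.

The path runs Taxon37 → … → MRCA → … → Taxon66; the MRCA is the node subtending ((Taxon24,Taxon37),((Taxon28,(Taxon66,Taxon7)),Taxon58)).
Branch lengths along that path: 6 + 4 + 8 + 2 + 1 + 6 = 27.

27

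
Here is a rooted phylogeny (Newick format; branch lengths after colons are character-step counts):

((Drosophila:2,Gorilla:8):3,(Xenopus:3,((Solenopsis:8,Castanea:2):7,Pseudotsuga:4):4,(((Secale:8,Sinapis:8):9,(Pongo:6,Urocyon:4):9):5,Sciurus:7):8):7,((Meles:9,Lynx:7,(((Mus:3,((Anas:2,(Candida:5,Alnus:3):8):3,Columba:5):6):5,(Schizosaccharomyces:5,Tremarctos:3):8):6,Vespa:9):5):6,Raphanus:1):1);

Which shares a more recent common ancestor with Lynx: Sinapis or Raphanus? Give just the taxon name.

Raphanus

The MRCA of Lynx and Raphanus subtends ((Meles,Lynx,(((Mus,((Anas,(Candida,Alnus)),Columba)),(Schizosaccharomyces,Tremarctos)),Vespa)),Raphanus) (11 taxa).
The MRCA of Lynx and Sinapis is the root, subtending the entire tree (22 taxa).
The first is nested inside the second, so Lynx shares a more recent common ancestor with Raphanus.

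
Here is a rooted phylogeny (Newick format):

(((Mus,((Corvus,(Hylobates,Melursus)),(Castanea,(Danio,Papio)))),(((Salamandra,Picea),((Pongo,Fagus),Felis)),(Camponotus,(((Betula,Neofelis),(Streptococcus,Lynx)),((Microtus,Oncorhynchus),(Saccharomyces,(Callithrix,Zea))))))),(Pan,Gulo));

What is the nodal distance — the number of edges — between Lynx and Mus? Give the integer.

The MRCA of Lynx and Mus is the node subtending ((Mus,((Corvus,(Hylobates,Melursus)),(Castanea,(Danio,Papio)))),(((Salamandra,Picea),((Pongo,Fagus),Felis)),(Camponotus,(((Betula,Neofelis),(Streptococcus,Lynx)),((Microtus,Oncorhynchus),(Saccharomyces,(Callithrix,Zea))))))).
From Lynx up to that node: 6 branches. From Mus up to the same node: 2 branches. Total: 6 + 2 = 8.

8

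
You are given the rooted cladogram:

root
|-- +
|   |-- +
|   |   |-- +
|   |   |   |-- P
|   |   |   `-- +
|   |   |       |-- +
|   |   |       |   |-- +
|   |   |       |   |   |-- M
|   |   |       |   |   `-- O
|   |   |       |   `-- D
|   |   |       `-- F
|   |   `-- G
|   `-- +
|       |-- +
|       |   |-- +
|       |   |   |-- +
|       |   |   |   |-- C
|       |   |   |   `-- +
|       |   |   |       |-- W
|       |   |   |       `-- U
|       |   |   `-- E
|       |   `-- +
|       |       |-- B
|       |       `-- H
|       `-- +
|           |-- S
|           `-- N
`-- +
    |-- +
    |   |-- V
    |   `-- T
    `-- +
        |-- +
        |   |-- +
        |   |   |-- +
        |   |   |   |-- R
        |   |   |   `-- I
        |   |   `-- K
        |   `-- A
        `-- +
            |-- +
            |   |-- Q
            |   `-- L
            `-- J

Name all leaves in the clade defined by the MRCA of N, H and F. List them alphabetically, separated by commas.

B, C, D, E, F, G, H, M, N, O, P, S, U, W

Tracing N: it sits inside (S,N).
Tracing H: it sits inside (B,H).
Tracing F: it sits inside (((M,O),D),F).
The smallest clade enclosing all 3 is (((P,(((M,O),D),F)),G),((((C,(W,U)),E),(B,H)),(S,N))); the answer is its 14 terminal taxa in alphabetical order.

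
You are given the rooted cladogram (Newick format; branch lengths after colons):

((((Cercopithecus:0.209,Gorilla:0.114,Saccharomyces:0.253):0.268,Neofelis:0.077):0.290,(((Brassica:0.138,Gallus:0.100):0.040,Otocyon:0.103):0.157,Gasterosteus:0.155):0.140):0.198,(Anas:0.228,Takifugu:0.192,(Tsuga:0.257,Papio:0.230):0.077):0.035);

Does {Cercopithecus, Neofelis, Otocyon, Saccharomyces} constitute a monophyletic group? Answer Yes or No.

No

The MRCA of the listed taxa subtends (((Cercopithecus,Gorilla,Saccharomyces),Neofelis),(((Brassica,Gallus),Otocyon),Gasterosteus)).
That clade also contains Brassica, Gallus, Gasterosteus, Gorilla, which are not in the proposed group, so the group is not monophyletic.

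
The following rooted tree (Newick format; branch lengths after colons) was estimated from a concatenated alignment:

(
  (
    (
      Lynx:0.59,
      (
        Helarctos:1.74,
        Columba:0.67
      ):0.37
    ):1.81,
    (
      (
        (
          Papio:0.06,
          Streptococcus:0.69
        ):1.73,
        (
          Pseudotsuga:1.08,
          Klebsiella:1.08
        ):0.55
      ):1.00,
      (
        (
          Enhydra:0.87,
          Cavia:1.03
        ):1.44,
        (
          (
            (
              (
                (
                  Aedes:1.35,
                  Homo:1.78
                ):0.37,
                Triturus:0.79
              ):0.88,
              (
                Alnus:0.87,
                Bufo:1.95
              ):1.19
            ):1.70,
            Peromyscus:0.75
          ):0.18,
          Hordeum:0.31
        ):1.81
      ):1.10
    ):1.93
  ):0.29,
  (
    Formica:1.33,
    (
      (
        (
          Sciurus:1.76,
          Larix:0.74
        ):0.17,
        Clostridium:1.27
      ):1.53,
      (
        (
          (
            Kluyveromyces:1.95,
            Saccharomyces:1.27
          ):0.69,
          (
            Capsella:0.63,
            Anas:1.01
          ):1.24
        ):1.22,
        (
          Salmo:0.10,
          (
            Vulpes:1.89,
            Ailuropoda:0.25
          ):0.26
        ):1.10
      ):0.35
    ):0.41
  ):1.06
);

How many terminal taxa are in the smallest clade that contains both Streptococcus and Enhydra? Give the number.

13

The MRCA of Streptococcus and Enhydra is the node subtending (((Papio,Streptococcus),(Pseudotsuga,Klebsiella)),((Enhydra,Cavia),(((((Aedes,Homo),Triturus),(Alnus,Bufo)),Peromyscus),Hordeum))).
That clade contains 13 terminal taxa: Aedes, Alnus, Bufo, Cavia, Enhydra, Homo, Hordeum, Klebsiella, Papio, Peromyscus, Pseudotsuga, Streptococcus, Triturus.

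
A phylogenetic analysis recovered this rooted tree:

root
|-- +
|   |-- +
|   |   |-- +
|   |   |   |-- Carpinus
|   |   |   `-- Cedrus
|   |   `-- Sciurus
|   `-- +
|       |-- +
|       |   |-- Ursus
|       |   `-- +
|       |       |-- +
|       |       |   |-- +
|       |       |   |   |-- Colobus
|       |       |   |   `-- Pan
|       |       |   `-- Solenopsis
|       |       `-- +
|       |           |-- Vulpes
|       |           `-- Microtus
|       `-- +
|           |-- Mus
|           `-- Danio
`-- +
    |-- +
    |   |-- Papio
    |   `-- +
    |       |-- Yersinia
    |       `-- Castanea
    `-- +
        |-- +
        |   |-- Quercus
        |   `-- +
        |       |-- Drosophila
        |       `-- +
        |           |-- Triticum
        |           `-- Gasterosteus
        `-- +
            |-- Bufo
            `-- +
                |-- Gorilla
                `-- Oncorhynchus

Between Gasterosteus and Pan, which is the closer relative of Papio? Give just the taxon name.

The MRCA of Papio and Gasterosteus subtends ((Papio,(Yersinia,Castanea)),((Quercus,(Drosophila,(Triticum,Gasterosteus))),(Bufo,(Gorilla,Oncorhynchus)))) (10 taxa).
The MRCA of Papio and Pan is the root, subtending the entire tree (21 taxa).
The first is nested inside the second, so Papio shares a more recent common ancestor with Gasterosteus.

Gasterosteus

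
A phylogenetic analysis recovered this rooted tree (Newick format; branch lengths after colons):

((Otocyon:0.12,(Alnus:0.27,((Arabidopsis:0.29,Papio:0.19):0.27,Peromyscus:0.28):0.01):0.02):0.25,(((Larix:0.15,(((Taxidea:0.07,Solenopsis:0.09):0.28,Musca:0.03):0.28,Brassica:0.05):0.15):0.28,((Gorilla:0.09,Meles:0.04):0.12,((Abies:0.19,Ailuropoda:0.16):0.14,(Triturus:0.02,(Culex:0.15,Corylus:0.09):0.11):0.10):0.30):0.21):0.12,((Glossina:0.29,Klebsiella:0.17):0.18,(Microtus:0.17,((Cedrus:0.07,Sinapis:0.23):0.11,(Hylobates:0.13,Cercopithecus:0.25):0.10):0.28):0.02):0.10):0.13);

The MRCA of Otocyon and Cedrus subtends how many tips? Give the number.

The MRCA of Otocyon and Cedrus is the root, so the clade is the entire tree.
That clade contains 24 terminal taxa: Abies, Ailuropoda, Alnus, Arabidopsis, Brassica, Cedrus, Cercopithecus, Corylus, Culex, Glossina, Gorilla, Hylobates, Klebsiella, Larix, Meles, Microtus, Musca, Otocyon, Papio, Peromyscus, Sinapis, Solenopsis, Taxidea, Triturus.

24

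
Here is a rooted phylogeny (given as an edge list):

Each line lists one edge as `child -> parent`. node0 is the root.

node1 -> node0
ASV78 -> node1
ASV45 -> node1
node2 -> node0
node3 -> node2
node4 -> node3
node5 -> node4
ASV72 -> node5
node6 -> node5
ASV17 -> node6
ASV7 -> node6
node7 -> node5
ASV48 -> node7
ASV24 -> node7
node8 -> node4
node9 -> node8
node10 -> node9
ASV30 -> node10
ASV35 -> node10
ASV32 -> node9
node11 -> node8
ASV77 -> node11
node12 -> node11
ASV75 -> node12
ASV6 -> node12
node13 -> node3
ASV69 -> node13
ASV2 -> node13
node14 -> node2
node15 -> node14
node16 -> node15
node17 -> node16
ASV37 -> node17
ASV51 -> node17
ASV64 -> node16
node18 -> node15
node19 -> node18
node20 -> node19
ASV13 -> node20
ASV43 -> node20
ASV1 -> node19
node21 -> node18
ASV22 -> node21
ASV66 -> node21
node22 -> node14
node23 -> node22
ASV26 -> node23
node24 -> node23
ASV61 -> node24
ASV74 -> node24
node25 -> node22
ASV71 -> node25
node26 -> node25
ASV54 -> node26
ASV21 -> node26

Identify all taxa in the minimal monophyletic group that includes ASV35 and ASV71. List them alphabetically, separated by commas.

ASV1, ASV13, ASV17, ASV2, ASV21, ASV22, ASV24, ASV26, ASV30, ASV32, ASV35, ASV37, ASV43, ASV48, ASV51, ASV54, ASV6, ASV61, ASV64, ASV66, ASV69, ASV7, ASV71, ASV72, ASV74, ASV75, ASV77

Tracing ASV35: it sits inside (ASV30,ASV35).
Tracing ASV71: it sits inside (ASV71,(ASV54,ASV21)).
The smallest clade enclosing both is ((((ASV72,(ASV17,ASV7),(ASV48,ASV24)),(((ASV30,ASV35),ASV32),(ASV77,(ASV75,ASV6)))),(ASV69,ASV2)),((((ASV37,ASV51),ASV64),(((ASV13,ASV43),ASV1),(ASV22,ASV66))),((ASV26,(ASV61,ASV74)),(ASV71,(ASV54,ASV21))))); the answer is its 27 terminal taxa in alphabetical order.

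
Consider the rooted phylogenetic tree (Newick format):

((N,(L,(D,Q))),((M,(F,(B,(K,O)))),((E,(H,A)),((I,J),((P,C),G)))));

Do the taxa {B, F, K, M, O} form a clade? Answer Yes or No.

Yes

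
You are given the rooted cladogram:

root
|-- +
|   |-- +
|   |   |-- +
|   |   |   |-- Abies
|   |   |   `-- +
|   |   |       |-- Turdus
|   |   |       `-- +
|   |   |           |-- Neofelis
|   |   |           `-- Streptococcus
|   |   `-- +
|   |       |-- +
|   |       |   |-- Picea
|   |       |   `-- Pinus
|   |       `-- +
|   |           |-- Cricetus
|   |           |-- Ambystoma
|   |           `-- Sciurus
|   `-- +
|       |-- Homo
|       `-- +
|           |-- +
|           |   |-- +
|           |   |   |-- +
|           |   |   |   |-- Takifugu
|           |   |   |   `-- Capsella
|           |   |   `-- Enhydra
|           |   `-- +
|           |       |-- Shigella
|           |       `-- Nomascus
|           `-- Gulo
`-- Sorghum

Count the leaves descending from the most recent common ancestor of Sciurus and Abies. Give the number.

9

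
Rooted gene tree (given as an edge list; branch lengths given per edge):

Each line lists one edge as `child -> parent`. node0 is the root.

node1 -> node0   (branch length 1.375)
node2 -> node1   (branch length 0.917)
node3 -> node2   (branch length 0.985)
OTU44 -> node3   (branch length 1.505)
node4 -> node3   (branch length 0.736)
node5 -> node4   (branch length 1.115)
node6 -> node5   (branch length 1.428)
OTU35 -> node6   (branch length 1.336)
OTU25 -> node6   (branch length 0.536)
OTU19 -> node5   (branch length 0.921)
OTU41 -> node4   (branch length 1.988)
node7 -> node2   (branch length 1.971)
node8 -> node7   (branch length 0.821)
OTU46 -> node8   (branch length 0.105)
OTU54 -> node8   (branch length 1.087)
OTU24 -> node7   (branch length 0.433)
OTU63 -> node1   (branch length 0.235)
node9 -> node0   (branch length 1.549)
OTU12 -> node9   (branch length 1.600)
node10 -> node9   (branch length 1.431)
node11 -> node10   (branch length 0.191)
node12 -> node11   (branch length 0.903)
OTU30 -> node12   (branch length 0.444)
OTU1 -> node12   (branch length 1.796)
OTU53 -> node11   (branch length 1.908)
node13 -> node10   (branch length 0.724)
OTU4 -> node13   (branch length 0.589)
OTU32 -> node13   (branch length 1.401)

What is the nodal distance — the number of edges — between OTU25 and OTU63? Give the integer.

7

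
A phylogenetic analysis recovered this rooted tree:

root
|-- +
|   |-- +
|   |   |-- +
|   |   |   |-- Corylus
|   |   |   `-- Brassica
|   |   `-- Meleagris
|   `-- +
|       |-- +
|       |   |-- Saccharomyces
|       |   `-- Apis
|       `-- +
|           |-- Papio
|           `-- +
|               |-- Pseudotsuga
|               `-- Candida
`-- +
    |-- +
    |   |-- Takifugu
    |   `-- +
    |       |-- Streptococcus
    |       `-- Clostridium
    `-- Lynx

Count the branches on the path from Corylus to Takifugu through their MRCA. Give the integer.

The MRCA of Corylus and Takifugu is the root of the tree.
From Corylus up to that node: 4 branches. From Takifugu up to the same node: 3 branches. Total: 4 + 3 = 7.

7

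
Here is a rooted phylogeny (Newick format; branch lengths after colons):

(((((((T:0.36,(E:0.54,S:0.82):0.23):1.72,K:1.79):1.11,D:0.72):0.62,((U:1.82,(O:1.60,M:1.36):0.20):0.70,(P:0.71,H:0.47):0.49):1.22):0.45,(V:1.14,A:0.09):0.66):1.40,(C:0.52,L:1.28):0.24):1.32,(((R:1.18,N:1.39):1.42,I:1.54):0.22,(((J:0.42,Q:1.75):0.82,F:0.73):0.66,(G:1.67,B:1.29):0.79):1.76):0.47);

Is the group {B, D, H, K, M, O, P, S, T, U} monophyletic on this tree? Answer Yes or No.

No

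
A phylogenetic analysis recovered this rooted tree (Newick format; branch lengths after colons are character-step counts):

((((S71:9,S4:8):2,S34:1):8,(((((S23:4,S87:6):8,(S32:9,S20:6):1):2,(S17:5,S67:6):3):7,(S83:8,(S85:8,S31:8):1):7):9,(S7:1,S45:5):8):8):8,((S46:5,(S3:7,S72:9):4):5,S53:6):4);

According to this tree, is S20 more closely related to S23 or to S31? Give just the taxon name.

S23

The MRCA of S20 and S23 subtends ((S23,S87),(S32,S20)) (4 taxa).
The MRCA of S20 and S31 subtends ((((S23,S87),(S32,S20)),(S17,S67)),(S83,(S85,S31))) (9 taxa).
The first is nested inside the second, so S20 shares a more recent common ancestor with S23.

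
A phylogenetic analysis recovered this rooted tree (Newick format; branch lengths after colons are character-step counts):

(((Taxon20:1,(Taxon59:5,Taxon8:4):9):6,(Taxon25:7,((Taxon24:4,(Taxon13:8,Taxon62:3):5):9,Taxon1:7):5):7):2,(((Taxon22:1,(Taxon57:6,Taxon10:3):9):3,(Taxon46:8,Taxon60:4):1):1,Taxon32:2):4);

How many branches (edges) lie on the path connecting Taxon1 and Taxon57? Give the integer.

9

The MRCA of Taxon1 and Taxon57 is the root of the tree.
From Taxon1 up to that node: 4 branches. From Taxon57 up to the same node: 5 branches. Total: 4 + 5 = 9.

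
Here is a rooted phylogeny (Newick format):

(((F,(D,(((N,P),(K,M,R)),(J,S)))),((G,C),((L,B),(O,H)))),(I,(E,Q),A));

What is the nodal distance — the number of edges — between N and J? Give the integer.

5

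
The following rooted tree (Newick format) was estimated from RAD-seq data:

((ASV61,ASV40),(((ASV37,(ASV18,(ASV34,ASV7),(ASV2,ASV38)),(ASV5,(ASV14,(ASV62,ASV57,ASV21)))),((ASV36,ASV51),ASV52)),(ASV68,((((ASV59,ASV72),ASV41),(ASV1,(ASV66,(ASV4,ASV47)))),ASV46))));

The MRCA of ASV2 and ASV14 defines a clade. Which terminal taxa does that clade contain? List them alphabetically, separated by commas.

ASV14, ASV18, ASV2, ASV21, ASV34, ASV37, ASV38, ASV5, ASV57, ASV62, ASV7

Tracing ASV2: it sits inside (ASV2,ASV38).
Tracing ASV14: it sits inside (ASV14,(ASV62,ASV57,ASV21)).
The smallest clade enclosing both is (ASV37,(ASV18,(ASV34,ASV7),(ASV2,ASV38)),(ASV5,(ASV14,(ASV62,ASV57,ASV21)))); the answer is its 11 terminal taxa in alphabetical order.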